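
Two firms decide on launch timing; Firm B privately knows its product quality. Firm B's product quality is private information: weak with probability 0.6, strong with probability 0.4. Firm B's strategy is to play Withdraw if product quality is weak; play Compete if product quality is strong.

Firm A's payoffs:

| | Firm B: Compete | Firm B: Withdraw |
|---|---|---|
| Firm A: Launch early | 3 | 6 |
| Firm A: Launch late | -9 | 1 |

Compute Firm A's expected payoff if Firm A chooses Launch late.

E[Launch late] = 0.6·1 + 0.4·(-9) = 0.6 + (-3.6) = -3

-3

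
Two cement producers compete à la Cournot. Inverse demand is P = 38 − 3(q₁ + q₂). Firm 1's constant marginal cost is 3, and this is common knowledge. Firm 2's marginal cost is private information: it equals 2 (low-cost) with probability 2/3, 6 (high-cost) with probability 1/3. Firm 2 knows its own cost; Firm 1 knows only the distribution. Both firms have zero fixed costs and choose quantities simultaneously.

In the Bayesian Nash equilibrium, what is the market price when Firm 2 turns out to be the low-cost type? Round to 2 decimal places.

14.11

Type-c best response for Firm 2: q₂(c) = (38 − c)/6 − q₁/2.
Firm 1 maximizes expected profit; its first-order condition is 38 − 6q₁ − 3E[q₂] − 3 = 0.
Substituting E[q₂] and solving: E[c₂] = 3.33333, so q₁ = (38 − 2·3 + 3.33333)/9 = 3.92593.
q₂(low-cost) = 4.03704, so P = 38 − 3·(3.92593 + 4.03704) = 14.1111.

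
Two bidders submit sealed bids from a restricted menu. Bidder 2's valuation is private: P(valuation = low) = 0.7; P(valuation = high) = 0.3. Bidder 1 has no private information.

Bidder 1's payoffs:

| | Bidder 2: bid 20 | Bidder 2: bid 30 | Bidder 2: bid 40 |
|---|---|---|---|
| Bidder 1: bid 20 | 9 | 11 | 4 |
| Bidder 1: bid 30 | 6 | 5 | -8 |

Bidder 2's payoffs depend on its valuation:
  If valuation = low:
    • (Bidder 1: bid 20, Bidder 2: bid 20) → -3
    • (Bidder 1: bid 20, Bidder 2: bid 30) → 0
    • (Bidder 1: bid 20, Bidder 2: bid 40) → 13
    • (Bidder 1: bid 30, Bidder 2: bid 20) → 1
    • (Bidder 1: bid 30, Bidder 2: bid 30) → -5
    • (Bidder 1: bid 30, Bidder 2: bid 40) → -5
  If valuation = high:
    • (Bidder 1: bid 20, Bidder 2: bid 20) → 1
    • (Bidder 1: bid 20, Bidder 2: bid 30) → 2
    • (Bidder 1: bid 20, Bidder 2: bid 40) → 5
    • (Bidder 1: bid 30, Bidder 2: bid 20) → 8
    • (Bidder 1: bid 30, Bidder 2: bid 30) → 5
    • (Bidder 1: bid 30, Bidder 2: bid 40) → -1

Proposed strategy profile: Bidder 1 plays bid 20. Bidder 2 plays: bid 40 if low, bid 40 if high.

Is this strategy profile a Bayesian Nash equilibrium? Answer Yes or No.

A profile is a BNE iff every type of every player is best-responding given beliefs about the other side.
Bidder 1 plays bid 20: E[bid 20] = 0.7·(4) + 0.3·(4) = 4; E[bid 30] = -8. Best-responding. ✓
Bidder 2 (valuation low), facing bid 20: bid 20 gives -3, bid 30 gives 0, bid 40 gives 13. Proposed bid 40 is best. ✓
Bidder 2 (valuation high), facing bid 20: bid 20 gives 1, bid 30 gives 2, bid 40 gives 5. Proposed bid 40 is best. ✓

Yes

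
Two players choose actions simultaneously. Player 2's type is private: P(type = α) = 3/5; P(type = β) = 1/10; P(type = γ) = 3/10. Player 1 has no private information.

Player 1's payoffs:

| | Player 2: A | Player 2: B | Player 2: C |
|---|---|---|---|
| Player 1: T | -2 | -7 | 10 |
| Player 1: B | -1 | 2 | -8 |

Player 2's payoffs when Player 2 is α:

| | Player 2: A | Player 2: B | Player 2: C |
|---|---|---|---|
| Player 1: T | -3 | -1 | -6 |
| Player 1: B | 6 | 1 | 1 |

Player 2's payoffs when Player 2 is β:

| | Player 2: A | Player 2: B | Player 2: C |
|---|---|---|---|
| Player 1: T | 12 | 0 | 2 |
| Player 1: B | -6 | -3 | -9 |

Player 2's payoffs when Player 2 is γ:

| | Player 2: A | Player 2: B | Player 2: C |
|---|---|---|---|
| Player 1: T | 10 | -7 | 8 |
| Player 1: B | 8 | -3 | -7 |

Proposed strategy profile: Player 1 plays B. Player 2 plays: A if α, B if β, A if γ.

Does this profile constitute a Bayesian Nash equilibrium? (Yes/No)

A profile is a BNE iff every type of every player is best-responding given beliefs about the other side.
Player 1 plays B: E[B] = 3/5·(-1) + 1/10·(2) + 3/10·(-1) = -7/10; E[T] = -5/2. Best-responding. ✓
Player 2 (type α), facing B: A gives 6, B gives 1, C gives 1. Proposed A is best. ✓
Player 2 (type β), facing B: A gives -6, B gives -3, C gives -9. Proposed B is best. ✓
Player 2 (type γ), facing B: A gives 8, B gives -3, C gives -7. Proposed A is best. ✓

Yes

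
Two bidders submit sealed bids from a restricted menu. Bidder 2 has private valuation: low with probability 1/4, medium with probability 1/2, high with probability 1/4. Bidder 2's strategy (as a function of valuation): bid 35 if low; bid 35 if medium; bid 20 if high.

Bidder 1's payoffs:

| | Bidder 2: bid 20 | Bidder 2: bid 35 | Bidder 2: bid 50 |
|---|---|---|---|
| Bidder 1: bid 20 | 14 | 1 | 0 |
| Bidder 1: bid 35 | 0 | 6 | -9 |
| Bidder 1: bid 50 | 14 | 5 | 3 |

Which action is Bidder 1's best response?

E[bid 20] = 1/4·(1) + 1/2·(1) + 1/4·(14) = 17/4
E[bid 35] = 1/4·(6) + 1/2·(6) + 1/4·(0) = 9/2
E[bid 50] = 1/4·(5) + 1/2·(5) + 1/4·(14) = 29/4
Best response: bid 50 (29/4 is the largest).

bid 50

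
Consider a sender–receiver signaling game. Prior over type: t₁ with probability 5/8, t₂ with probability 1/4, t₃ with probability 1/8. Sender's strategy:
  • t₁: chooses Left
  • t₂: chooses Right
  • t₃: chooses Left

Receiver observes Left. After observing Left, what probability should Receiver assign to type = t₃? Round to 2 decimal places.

0.17

P(Left) = (5/8)·1 + (1/4)·0 + (1/8)·1 = 3/4
P(t₃ | Left) = ((1/8)·1) / (3/4) = (1/8) / (3/4) = 1/6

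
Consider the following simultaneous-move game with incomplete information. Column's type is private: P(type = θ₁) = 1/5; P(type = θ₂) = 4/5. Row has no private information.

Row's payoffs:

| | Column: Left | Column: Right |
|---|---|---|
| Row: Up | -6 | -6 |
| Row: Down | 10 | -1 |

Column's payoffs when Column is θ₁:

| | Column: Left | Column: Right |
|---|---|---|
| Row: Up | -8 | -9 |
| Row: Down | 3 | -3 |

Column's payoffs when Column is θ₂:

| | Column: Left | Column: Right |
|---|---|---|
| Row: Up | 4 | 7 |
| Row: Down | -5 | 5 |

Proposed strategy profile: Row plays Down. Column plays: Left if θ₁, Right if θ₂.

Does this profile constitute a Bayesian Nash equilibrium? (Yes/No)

Row plays Down: E[Down] = 1/5·(10) + 4/5·(-1) = 6/5; E[Up] = -6. Best-responding. ✓
Column (type θ₁), facing Down: Left gives 3, Right gives -3. Proposed Left is best. ✓
Column (type θ₂), facing Down: Left gives -5, Right gives 5. Proposed Right is best. ✓

Yes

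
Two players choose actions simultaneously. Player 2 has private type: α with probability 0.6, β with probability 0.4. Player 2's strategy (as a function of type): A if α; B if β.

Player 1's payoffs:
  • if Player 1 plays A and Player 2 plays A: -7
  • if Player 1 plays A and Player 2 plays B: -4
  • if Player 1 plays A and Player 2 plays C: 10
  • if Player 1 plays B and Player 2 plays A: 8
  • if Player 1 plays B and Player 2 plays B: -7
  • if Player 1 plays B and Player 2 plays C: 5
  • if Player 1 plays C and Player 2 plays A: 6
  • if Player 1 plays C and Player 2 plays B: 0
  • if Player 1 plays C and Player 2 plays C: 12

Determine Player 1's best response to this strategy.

E[A] = 0.6·(-7) + 0.4·(-4) = -5.8
E[B] = 0.6·(8) + 0.4·(-7) = 2
E[C] = 0.6·(6) + 0.4·(0) = 3.6
Best response: C (3.6 is the largest).

C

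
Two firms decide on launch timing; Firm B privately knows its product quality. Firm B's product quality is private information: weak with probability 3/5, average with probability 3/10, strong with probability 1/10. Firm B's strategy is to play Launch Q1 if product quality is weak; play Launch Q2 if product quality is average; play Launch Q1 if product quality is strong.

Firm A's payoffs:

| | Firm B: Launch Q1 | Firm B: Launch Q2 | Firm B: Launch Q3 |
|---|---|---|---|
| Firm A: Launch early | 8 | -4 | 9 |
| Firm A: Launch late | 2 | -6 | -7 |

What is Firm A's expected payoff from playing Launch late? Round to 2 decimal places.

E[Launch late] = 3/5·2 + 3/10·(-6) + 1/10·2 = 6/5 + (-9/5) + 1/5 = -2/5

-0.40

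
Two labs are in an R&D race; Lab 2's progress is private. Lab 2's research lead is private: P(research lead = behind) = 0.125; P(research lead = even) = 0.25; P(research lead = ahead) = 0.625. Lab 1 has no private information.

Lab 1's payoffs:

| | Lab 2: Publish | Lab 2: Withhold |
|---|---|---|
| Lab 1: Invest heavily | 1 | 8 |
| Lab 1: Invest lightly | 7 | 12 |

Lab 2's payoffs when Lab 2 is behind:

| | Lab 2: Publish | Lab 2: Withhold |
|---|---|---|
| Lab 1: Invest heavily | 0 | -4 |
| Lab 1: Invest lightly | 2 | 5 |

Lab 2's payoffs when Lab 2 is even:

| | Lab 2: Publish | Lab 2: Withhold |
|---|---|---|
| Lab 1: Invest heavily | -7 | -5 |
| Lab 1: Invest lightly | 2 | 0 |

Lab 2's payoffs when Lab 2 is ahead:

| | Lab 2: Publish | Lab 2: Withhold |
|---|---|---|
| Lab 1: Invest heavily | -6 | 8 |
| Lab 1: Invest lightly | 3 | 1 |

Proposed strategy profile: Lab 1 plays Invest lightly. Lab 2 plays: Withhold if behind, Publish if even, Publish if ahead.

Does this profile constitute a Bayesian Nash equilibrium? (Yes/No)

A profile is a BNE iff every type of every player is best-responding given beliefs about the other side.
Lab 1 plays Invest lightly: E[Invest lightly] = 0.125·(12) + 0.25·(7) + 0.625·(7) = 7.625; E[Invest heavily] = 1.875. Best-responding. ✓
Lab 2 (research lead behind), facing Invest lightly: Publish gives 2, Withhold gives 5. Proposed Withhold is best. ✓
Lab 2 (research lead even), facing Invest lightly: Publish gives 2, Withhold gives 0. Proposed Publish is best. ✓
Lab 2 (research lead ahead), facing Invest lightly: Publish gives 3, Withhold gives 1. Proposed Publish is best. ✓

Yes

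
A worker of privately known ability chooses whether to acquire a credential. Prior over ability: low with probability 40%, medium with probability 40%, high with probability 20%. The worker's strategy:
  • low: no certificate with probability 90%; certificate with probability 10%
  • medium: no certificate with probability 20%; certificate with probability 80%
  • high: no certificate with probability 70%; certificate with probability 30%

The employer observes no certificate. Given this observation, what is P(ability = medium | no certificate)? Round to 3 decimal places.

Apply Bayes' rule using the sender's strategy as the likelihood.
P(no certificate) = 0.4·0.9 + 0.4·0.2 + 0.2·0.7 = 0.58
P(medium | no certificate) = (0.4·0.2) / 0.58 = 0.08 / 0.58 = 0.137931

0.138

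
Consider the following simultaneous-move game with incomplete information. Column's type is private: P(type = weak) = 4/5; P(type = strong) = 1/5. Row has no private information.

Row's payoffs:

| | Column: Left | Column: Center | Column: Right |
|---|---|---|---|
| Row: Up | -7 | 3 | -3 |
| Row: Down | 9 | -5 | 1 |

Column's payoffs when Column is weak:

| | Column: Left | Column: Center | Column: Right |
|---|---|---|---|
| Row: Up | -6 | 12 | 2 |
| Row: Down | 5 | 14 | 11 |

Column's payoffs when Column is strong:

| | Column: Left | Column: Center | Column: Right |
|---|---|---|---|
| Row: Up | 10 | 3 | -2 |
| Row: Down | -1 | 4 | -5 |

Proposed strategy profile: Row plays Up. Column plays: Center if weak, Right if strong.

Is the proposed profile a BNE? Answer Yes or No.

Row plays Up: E[Up] = 4/5·(3) + 1/5·(-3) = 9/5; E[Down] = -19/5. Best-responding. ✓
Column (type weak), facing Up: Left gives -6, Center gives 12, Right gives 2. Proposed Center is best. ✓
Column (type strong), facing Up: Left gives 10, Center gives 3, Right gives -2. Proposed Right is not best — profitable deviation exists. ✗

No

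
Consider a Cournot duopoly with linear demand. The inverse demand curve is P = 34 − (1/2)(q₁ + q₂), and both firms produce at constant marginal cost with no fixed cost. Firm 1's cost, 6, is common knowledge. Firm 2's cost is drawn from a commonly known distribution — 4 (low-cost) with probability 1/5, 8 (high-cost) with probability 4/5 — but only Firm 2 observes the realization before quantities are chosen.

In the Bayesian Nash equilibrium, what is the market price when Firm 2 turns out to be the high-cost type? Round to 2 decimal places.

Type-c best response for Firm 2: q₂(c) = (34 − c) − q₁/2.
Firm 1 maximizes expected profit; its first-order condition is 34 − q₁ − (1/2)E[q₂] − 6 = 0.
Substituting E[q₂] and solving: E[c₂] = 7.2, so q₁ = (34 − 2·6 + 7.2)/(3/2) = 19.4667.
q₂(high-cost) = 16.2667, so P = 34 − (1/2)·(19.4667 + 16.2667) = 16.1333.

16.13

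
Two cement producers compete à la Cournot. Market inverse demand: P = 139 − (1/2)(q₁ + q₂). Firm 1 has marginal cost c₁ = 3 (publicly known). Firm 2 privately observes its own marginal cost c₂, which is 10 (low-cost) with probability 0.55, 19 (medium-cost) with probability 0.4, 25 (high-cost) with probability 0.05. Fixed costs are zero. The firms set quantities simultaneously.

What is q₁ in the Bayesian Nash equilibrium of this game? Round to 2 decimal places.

Firm 2 with cost c maximizes (139 − (1/2)(q₁+q₂) − c)·q₂, giving q₂(c) = (139 − c − (1/2)q₁).
E[c₂] = 0.55·10 + 0.4·19 + 0.05·25 = 14.35
Firm 1's FOC against E[q₂] yields q₁ = (139 − 2·3 + E[c₂])/(3/2) = (139 − 6 + 14.35)/(3/2) = 98.2333.

98.23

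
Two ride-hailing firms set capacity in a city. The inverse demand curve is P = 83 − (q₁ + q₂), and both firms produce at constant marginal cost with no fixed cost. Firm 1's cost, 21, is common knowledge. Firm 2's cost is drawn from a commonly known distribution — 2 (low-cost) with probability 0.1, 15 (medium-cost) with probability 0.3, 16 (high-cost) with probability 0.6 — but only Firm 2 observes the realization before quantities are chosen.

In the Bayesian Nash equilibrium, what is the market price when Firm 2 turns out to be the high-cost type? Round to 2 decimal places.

Firm 2 with cost c maximizes (83 − (q₁+q₂) − c)·q₂, giving q₂(c) = (83 − c − q₁)/2.
E[c₂] = 0.1·2 + 0.3·15 + 0.6·16 = 14.3
Firm 1's FOC against E[q₂] yields q₁ = (83 − 2·21 + E[c₂])/3 = (83 − 42 + 14.3)/3 = 18.4333.
q₂(high-cost) = 24.2833, so P = 83 − (18.4333 + 24.2833) = 40.2833.

40.28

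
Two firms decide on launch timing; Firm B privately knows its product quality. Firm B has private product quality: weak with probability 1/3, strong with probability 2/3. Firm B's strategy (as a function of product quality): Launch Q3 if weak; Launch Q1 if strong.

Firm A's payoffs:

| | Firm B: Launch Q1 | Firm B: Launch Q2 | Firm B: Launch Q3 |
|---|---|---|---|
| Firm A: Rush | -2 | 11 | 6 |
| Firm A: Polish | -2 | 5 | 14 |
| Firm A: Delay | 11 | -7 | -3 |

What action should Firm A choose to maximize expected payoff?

Compute Firm A's expected payoff for each action, taking the expectation over Firm B's type.
E[Rush] = 1/3·(6) + 2/3·(-2) = 2/3
E[Polish] = 1/3·(14) + 2/3·(-2) = 10/3
E[Delay] = 1/3·(-3) + 2/3·(11) = 19/3
Best response: Delay (19/3 is the largest).

Delay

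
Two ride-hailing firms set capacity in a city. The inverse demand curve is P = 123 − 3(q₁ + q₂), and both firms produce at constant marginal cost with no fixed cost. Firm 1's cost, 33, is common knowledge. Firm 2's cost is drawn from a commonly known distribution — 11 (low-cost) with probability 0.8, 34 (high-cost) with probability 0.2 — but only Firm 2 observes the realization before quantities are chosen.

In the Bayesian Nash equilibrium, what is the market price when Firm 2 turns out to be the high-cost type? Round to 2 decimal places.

Firm 2 with cost c maximizes (123 − 3(q₁+q₂) − c)·q₂, giving q₂(c) = (123 − c − 3q₁)/6.
E[c₂] = 0.8·11 + 0.2·34 = 15.6
Firm 1's FOC against E[q₂] yields q₁ = (123 − 2·33 + E[c₂])/9 = (123 − 66 + 15.6)/9 = 8.06667.
q₂(high-cost) = 10.8, so P = 123 − 3·(8.06667 + 10.8) = 66.4.

66.40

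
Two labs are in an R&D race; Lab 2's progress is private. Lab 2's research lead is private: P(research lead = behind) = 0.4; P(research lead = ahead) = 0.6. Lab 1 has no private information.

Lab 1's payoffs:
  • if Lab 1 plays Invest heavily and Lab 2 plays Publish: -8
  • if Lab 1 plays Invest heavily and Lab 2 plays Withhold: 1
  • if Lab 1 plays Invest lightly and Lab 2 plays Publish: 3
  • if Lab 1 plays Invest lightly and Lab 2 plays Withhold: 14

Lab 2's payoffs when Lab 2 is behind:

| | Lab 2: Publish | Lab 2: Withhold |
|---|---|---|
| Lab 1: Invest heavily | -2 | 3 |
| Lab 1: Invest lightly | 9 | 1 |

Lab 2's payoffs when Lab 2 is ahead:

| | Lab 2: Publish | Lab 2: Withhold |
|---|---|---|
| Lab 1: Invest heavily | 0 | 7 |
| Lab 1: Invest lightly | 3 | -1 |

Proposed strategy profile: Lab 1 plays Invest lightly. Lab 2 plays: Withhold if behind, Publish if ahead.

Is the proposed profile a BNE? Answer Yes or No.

Lab 1 plays Invest lightly: E[Invest lightly] = 0.4·(14) + 0.6·(3) = 7.4; E[Invest heavily] = -4.4. Best-responding. ✓
Lab 2 (research lead behind), facing Invest lightly: Publish gives 9, Withhold gives 1. Proposed Withhold is not best — profitable deviation exists. ✗
Lab 2 (research lead ahead), facing Invest lightly: Publish gives 3, Withhold gives -1. Proposed Publish is best. ✓

No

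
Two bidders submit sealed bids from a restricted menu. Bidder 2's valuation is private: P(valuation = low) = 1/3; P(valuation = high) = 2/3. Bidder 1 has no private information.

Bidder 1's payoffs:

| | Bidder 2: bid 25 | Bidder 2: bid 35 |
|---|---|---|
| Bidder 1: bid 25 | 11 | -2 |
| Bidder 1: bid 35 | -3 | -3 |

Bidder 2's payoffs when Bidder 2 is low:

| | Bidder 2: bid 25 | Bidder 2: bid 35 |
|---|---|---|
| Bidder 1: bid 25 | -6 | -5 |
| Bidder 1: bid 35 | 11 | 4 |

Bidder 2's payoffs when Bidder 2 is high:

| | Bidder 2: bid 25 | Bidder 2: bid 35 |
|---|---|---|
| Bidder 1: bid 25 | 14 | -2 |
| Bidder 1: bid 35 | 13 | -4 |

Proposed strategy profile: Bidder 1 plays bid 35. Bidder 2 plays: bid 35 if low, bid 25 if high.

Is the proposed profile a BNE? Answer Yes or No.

Bidder 1 plays bid 35: E[bid 35] = 1/3·(-3) + 2/3·(-3) = -3; E[bid 25] = 20/3. Not best-responding. ✗
Bidder 2 (valuation low), facing bid 35: bid 25 gives 11, bid 35 gives 4. Proposed bid 35 is not best — profitable deviation exists. ✗
Bidder 2 (valuation high), facing bid 35: bid 25 gives 13, bid 35 gives -4. Proposed bid 25 is best. ✓

No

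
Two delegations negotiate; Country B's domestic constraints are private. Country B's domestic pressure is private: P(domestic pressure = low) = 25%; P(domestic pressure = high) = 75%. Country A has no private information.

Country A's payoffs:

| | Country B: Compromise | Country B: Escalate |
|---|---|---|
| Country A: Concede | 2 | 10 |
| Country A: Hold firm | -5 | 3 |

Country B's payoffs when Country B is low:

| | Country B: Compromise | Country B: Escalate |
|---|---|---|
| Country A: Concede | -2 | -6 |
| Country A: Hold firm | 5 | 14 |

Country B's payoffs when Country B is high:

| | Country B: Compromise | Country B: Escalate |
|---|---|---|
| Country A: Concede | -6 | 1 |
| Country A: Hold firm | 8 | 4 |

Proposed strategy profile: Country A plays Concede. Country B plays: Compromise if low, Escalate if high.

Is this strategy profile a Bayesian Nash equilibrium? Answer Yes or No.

Yes

Country A plays Concede: E[Concede] = 0.25·(2) + 0.75·(10) = 8; E[Hold firm] = 1. Best-responding. ✓
Country B (domestic pressure low), facing Concede: Compromise gives -2, Escalate gives -6. Proposed Compromise is best. ✓
Country B (domestic pressure high), facing Concede: Compromise gives -6, Escalate gives 1. Proposed Escalate is best. ✓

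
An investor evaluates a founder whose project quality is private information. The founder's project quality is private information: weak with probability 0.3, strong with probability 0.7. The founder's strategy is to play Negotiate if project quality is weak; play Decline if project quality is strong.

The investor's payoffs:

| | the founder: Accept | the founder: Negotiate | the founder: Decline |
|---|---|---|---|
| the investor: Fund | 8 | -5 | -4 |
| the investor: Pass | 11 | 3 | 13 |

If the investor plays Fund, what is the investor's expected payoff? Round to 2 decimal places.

E[Fund] = 0.3·(-5) + 0.7·(-4) = (-1.5) + (-2.8) = -4.3

-4.30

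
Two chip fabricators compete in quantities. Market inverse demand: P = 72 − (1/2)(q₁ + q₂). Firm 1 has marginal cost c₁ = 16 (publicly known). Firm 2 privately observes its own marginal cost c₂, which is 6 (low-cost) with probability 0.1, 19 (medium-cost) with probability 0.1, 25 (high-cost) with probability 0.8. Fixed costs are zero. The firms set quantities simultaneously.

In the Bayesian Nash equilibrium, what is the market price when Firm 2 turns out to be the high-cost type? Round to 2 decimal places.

Type-c best response for Firm 2: q₂(c) = (72 − c) − q₁/2.
Firm 1 maximizes expected profit; its first-order condition is 72 − q₁ − (1/2)E[q₂] − 16 = 0.
Substituting E[q₂] and solving: E[c₂] = 22.5, so q₁ = (72 − 2·16 + 22.5)/(3/2) = 41.6667.
q₂(high-cost) = 26.1667, so P = 72 − (1/2)·(41.6667 + 26.1667) = 38.0833.

38.08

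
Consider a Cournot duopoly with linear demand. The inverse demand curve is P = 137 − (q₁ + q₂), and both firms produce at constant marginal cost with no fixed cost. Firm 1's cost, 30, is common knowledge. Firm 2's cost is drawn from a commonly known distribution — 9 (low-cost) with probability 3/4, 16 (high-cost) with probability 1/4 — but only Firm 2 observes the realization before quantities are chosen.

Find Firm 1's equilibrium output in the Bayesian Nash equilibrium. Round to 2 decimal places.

29.25

Type-c best response for Firm 2: q₂(c) = (137 − c)/2 − q₁/2.
Firm 1 maximizes expected profit; its first-order condition is 137 − 2q₁ − E[q₂] − 30 = 0.
Substituting E[q₂] and solving: E[c₂] = 10.75, so q₁ = (137 − 2·30 + 10.75)/3 = 29.25.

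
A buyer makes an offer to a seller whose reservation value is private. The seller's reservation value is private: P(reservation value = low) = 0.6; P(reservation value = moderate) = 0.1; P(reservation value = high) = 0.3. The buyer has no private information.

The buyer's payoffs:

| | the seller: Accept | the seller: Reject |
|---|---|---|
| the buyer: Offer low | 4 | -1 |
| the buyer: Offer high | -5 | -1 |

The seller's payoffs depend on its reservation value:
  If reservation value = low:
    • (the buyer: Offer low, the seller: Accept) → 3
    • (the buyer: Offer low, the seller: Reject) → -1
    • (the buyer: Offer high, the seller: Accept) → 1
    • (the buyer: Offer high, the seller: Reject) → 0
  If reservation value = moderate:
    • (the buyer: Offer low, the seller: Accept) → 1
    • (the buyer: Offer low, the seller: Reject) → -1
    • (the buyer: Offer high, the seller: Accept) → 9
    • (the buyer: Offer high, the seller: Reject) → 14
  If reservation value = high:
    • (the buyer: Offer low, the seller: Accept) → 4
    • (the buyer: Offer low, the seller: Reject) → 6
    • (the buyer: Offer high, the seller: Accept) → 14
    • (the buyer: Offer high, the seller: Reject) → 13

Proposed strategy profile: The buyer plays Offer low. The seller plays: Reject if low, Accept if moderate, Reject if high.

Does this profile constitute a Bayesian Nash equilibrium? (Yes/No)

No

The buyer plays Offer low: E[Offer low] = 0.6·(-1) + 0.1·(4) + 0.3·(-1) = -0.5; E[Offer high] = -1.4. Best-responding. ✓
The seller (reservation value low), facing Offer low: Accept gives 3, Reject gives -1. Proposed Reject is not best — profitable deviation exists. ✗
The seller (reservation value moderate), facing Offer low: Accept gives 1, Reject gives -1. Proposed Accept is best. ✓
The seller (reservation value high), facing Offer low: Accept gives 4, Reject gives 6. Proposed Reject is best. ✓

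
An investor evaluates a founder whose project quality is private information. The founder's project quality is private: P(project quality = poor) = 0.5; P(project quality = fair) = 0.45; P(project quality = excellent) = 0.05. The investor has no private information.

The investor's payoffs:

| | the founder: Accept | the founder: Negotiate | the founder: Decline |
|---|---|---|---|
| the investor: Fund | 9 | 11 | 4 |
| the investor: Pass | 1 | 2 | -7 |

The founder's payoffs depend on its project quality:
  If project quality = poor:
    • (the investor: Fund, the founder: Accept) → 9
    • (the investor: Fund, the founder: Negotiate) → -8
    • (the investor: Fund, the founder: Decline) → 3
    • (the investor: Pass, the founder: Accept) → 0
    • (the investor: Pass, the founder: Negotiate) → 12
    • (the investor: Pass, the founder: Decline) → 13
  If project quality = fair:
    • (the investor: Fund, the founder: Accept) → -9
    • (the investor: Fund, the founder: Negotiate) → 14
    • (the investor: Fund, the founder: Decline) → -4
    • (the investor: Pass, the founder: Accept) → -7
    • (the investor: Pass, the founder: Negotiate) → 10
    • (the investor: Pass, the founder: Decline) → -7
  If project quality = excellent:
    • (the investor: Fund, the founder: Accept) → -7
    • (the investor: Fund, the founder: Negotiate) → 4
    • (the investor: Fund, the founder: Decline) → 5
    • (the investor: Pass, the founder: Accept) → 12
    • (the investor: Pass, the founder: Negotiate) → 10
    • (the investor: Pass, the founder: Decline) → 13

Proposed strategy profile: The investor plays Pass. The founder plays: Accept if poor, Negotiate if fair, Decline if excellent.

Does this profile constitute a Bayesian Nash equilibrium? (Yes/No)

No

The investor plays Pass: E[Pass] = 0.5·(1) + 0.45·(2) + 0.05·(-7) = 1.05; E[Fund] = 9.65. Not best-responding. ✗
The founder (project quality poor), facing Pass: Accept gives 0, Negotiate gives 12, Decline gives 13. Proposed Accept is not best — profitable deviation exists. ✗
The founder (project quality fair), facing Pass: Accept gives -7, Negotiate gives 10, Decline gives -7. Proposed Negotiate is best. ✓
The founder (project quality excellent), facing Pass: Accept gives 12, Negotiate gives 10, Decline gives 13. Proposed Decline is best. ✓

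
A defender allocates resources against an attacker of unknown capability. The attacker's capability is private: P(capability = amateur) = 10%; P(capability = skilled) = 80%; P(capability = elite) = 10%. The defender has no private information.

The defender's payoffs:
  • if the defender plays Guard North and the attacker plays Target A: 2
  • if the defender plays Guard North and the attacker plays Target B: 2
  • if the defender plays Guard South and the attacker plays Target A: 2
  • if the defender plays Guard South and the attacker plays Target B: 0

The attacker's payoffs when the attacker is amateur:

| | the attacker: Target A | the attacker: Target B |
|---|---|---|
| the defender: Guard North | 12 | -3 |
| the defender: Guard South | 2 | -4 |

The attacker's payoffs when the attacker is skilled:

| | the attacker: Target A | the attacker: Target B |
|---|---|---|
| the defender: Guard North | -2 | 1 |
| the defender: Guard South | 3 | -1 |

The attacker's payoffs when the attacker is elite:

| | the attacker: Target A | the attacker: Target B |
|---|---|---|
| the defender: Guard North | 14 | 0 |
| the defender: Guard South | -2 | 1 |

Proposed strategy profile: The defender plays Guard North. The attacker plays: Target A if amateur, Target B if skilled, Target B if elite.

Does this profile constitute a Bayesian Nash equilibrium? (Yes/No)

The defender plays Guard North: E[Guard North] = 0.1·(2) + 0.8·(2) + 0.1·(2) = 2; E[Guard South] = 0.2. Best-responding. ✓
The attacker (capability amateur), facing Guard North: Target A gives 12, Target B gives -3. Proposed Target A is best. ✓
The attacker (capability skilled), facing Guard North: Target A gives -2, Target B gives 1. Proposed Target B is best. ✓
The attacker (capability elite), facing Guard North: Target A gives 14, Target B gives 0. Proposed Target B is not best — profitable deviation exists. ✗

No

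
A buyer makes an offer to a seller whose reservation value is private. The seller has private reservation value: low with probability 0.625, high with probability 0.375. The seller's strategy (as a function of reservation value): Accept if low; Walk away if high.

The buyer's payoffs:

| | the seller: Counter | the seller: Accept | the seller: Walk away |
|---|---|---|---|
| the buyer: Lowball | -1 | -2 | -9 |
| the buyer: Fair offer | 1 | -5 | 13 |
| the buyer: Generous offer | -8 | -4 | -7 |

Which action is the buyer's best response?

Fair offer

E[Lowball] = 0.625·(-2) + 0.375·(-9) = -4.625
E[Fair offer] = 0.625·(-5) + 0.375·(13) = 1.75
E[Generous offer] = 0.625·(-4) + 0.375·(-7) = -5.125
Best response: Fair offer (1.75 is the largest).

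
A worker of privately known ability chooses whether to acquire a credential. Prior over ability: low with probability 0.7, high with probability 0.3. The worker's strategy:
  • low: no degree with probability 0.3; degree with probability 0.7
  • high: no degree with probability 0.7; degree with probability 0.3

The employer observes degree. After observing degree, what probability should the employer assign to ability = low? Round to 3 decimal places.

0.845

P(degree) = 0.7·0.7 + 0.3·0.3 = 0.58
P(low | degree) = (0.7·0.7) / 0.58 = 0.49 / 0.58 = 0.844828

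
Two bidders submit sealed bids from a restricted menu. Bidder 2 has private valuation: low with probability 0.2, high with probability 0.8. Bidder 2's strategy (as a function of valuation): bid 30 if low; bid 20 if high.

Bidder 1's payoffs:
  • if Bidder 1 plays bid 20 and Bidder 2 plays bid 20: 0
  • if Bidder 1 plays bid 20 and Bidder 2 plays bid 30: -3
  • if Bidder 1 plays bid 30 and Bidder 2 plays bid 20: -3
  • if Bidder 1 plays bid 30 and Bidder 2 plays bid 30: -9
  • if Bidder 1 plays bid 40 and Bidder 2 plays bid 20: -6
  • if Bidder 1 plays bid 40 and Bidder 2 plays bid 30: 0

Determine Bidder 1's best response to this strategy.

Compute Bidder 1's expected payoff for each action, taking the expectation over Bidder 2's type.
E[bid 20] = 0.2·(-3) + 0.8·(0) = -0.6
E[bid 30] = 0.2·(-9) + 0.8·(-3) = -4.2
E[bid 40] = 0.2·(0) + 0.8·(-6) = -4.8
Best response: bid 20 (-0.6 is the largest).

bid 20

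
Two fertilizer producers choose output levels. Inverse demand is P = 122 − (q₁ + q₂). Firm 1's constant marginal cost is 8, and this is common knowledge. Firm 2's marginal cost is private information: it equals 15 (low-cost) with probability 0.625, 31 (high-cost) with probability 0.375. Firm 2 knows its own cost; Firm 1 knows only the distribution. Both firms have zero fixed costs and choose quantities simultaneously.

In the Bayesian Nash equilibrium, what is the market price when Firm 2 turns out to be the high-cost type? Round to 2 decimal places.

55.33

Type-c best response for Firm 2: q₂(c) = (122 − c)/2 − q₁/2.
Firm 1 maximizes expected profit; its first-order condition is 122 − 2q₁ − E[q₂] − 8 = 0.
Substituting E[q₂] and solving: E[c₂] = 21, so q₁ = (122 − 2·8 + 21)/3 = 42.3333.
q₂(high-cost) = 24.3333, so P = 122 − (42.3333 + 24.3333) = 55.3333.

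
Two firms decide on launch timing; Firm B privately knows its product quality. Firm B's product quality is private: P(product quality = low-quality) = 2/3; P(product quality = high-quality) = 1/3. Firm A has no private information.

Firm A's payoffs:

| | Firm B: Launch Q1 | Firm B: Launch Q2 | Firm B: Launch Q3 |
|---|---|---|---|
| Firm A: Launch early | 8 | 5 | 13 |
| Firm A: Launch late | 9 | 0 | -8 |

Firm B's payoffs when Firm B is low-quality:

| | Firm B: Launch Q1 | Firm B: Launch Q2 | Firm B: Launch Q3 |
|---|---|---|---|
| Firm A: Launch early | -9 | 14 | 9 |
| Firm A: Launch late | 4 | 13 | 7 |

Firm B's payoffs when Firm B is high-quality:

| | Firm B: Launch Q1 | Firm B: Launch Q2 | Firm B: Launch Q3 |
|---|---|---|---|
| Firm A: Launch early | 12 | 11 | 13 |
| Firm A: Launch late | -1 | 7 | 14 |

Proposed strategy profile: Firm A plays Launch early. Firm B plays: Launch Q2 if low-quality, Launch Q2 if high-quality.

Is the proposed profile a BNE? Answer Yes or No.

Firm A plays Launch early: E[Launch early] = 2/3·(5) + 1/3·(5) = 5; E[Launch late] = 0. Best-responding. ✓
Firm B (product quality low-quality), facing Launch early: Launch Q1 gives -9, Launch Q2 gives 14, Launch Q3 gives 9. Proposed Launch Q2 is best. ✓
Firm B (product quality high-quality), facing Launch early: Launch Q1 gives 12, Launch Q2 gives 11, Launch Q3 gives 13. Proposed Launch Q2 is not best — profitable deviation exists. ✗

No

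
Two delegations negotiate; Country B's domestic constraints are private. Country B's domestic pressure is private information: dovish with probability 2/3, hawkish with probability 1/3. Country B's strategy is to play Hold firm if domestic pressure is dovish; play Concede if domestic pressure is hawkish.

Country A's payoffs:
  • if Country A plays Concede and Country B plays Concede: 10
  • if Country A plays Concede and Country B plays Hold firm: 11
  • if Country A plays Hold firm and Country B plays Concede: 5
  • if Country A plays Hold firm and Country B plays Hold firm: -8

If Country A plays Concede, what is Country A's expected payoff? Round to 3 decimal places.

10.667

E[Concede] = 2/3·11 + 1/3·10 = 22/3 + 10/3 = 32/3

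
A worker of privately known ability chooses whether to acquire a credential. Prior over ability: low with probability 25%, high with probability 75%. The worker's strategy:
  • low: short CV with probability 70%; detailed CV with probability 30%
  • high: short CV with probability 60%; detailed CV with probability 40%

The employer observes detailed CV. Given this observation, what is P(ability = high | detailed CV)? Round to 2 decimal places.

0.80

Apply Bayes' rule using the sender's strategy as the likelihood.
P(detailed CV) = 0.25·0.3 + 0.75·0.4 = 0.375
P(high | detailed CV) = (0.75·0.4) / 0.375 = 0.3 / 0.375 = 0.8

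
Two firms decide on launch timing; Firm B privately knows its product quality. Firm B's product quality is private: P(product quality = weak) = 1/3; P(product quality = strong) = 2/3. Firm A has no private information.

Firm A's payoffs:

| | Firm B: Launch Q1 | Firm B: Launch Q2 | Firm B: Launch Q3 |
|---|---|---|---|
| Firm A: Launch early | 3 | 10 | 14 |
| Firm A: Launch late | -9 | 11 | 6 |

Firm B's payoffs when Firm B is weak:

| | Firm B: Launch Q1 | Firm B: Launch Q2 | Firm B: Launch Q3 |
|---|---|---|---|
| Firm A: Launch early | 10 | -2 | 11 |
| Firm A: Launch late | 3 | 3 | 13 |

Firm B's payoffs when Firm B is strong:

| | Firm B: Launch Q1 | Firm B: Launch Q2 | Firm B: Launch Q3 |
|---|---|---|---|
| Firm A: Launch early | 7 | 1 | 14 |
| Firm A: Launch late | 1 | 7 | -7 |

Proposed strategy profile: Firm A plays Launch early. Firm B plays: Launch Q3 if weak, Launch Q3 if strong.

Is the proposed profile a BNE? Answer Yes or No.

Yes

Firm A plays Launch early: E[Launch early] = 1/3·(14) + 2/3·(14) = 14; E[Launch late] = 6. Best-responding. ✓
Firm B (product quality weak), facing Launch early: Launch Q1 gives 10, Launch Q2 gives -2, Launch Q3 gives 11. Proposed Launch Q3 is best. ✓
Firm B (product quality strong), facing Launch early: Launch Q1 gives 7, Launch Q2 gives 1, Launch Q3 gives 14. Proposed Launch Q3 is best. ✓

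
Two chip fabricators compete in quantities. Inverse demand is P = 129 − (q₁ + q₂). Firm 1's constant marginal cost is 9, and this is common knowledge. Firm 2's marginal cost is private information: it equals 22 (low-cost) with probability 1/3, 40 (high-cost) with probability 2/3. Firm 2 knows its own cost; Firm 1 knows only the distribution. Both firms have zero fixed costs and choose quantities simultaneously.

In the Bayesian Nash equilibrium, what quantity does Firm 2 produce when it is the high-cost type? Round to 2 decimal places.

Type-c best response for Firm 2: q₂(c) = (129 − c)/2 − q₁/2.
Firm 1 maximizes expected profit; its first-order condition is 129 − 2q₁ − E[q₂] − 9 = 0.
Substituting E[q₂] and solving: E[c₂] = 34, so q₁ = (129 − 2·9 + 34)/3 = 48.3333.
q₂(high-cost) = (129 − 40 − 48.3333)/2 = 20.3333.

20.33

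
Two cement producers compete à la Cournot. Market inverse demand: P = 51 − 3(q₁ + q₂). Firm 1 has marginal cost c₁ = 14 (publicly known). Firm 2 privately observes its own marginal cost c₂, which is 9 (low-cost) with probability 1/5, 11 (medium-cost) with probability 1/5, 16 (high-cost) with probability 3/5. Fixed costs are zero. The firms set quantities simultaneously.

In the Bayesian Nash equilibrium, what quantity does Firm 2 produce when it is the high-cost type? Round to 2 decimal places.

3.80

Type-c best response for Firm 2: q₂(c) = (51 − c)/6 − q₁/2.
Firm 1 maximizes expected profit; its first-order condition is 51 − 6q₁ − 3E[q₂] − 14 = 0.
Substituting E[q₂] and solving: E[c₂] = 13.6, so q₁ = (51 − 2·14 + 13.6)/9 = 4.06667.
q₂(high-cost) = (51 − 16 − 3·4.06667)/6 = 3.8.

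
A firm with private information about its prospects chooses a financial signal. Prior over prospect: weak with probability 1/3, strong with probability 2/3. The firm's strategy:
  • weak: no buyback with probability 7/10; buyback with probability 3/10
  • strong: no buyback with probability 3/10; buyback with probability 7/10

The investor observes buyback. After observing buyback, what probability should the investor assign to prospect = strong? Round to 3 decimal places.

Apply Bayes' rule using the sender's strategy as the likelihood.
P(buyback) = (1/3)·(3/10) + (2/3)·(7/10) = 17/30
P(strong | buyback) = ((2/3)·(7/10)) / (17/30) = (7/15) / (17/30) = 14/17

0.824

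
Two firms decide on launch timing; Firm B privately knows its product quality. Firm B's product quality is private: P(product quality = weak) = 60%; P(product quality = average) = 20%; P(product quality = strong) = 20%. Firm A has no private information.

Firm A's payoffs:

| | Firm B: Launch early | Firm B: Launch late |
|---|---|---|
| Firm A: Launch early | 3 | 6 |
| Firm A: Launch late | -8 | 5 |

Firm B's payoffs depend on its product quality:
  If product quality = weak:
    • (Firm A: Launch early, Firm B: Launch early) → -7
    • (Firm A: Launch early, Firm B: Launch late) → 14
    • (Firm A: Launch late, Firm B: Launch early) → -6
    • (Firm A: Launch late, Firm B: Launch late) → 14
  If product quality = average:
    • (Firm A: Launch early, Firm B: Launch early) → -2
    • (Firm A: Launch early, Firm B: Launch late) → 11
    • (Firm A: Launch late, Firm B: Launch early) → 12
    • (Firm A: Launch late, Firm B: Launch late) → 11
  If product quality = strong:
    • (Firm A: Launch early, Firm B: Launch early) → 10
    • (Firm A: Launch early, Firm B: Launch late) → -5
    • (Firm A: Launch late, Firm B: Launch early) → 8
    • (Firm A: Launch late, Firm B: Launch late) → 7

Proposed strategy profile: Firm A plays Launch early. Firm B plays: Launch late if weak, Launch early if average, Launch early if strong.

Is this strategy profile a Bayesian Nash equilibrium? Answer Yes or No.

Firm A plays Launch early: E[Launch early] = 0.6·(6) + 0.2·(3) + 0.2·(3) = 4.8; E[Launch late] = -0.2. Best-responding. ✓
Firm B (product quality weak), facing Launch early: Launch early gives -7, Launch late gives 14. Proposed Launch late is best. ✓
Firm B (product quality average), facing Launch early: Launch early gives -2, Launch late gives 11. Proposed Launch early is not best — profitable deviation exists. ✗
Firm B (product quality strong), facing Launch early: Launch early gives 10, Launch late gives -5. Proposed Launch early is best. ✓

No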